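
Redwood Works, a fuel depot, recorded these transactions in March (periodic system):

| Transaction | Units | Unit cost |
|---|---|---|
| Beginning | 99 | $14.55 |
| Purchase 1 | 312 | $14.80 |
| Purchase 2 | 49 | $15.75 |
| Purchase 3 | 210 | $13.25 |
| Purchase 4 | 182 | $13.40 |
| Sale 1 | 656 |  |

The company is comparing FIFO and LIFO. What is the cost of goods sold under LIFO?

COGS = $9,175.05

FIFO COGS: 99 @ $14.55 + 312 @ $14.80 + 49 @ $15.75 + 196 @ $13.25 = $9,426.80
LIFO COGS: 182 @ $13.40 + 210 @ $13.25 + 49 @ $15.75 + 215 @ $14.80 = $9,175.05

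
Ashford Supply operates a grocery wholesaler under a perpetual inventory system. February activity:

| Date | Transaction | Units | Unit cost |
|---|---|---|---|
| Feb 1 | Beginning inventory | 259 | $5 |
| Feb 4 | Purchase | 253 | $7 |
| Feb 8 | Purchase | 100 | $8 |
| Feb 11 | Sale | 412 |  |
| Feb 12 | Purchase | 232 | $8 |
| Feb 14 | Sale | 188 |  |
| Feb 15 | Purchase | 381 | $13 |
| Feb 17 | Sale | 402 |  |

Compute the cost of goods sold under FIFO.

Feb 11, 412 sold [FIFO — oldest first]: 259 @ $5 + 153 @ $7 = $2,366
Feb 14, 188 sold [FIFO — oldest first]: 100 @ $7 + 88 @ $8 = $1,404
Feb 17, 402 sold [FIFO — oldest first]: 12 @ $8 + 232 @ $8 + 158 @ $13 = $4,006
Total COGS = $2,366 + $1,404 + $4,006 = $7,776
Ending inventory: 223 @ $13 = $2,899
Check: goods available $10,675 = COGS $7,776 + ending $2,899

COGS = $7,776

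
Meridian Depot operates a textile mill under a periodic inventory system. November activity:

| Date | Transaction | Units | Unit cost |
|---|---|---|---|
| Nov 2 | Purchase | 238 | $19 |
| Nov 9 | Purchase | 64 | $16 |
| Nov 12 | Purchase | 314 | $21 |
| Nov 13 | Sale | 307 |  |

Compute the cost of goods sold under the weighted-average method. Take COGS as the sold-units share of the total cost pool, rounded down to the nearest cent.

COGS = $6,050.29

Nov 13, sell 307: 307/616 × $12,140.00 → $6,050.29
Ending inventory (cost pool remaining) = $6,089.71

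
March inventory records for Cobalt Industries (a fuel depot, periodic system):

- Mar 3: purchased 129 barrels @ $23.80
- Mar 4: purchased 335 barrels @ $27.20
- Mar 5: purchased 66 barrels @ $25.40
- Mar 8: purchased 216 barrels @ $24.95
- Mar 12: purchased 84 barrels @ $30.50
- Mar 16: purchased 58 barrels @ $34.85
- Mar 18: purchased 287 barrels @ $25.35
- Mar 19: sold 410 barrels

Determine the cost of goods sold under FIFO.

Mar 19, 410 sold [FIFO — oldest first]: 129 @ $23.80 + 281 @ $27.20 = $10,713.40
Ending inventory: 54 @ $27.20 + 66 @ $25.40 + 216 @ $24.95 + 84 @ $30.50 + 58 @ $34.85 + 287 @ $25.35 = $20,393.15

COGS = $10,713.40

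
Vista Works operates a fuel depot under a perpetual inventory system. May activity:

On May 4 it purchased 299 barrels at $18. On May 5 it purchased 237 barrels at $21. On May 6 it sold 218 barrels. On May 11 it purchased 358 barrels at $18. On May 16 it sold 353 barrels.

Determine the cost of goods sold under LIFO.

May 6, 218 sold [LIFO — newest first]: 218 @ $21 = $4,578
May 16, 353 sold [LIFO — newest first]: 353 @ $18 = $6,354
Total COGS = $4,578 + $6,354 = $10,932
Ending inventory: 299 @ $18 + 19 @ $21 + 5 @ $18 = $5,871
Check: goods available $16,803 = COGS $10,932 + ending $5,871

COGS = $10,932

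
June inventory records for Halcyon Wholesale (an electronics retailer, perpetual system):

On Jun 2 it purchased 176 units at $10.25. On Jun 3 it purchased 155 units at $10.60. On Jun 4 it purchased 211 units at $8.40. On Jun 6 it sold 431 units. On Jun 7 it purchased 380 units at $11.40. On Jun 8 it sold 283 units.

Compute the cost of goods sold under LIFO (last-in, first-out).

Jun 6, 431 sold [LIFO — newest first]: 211 @ $8.40 + 155 @ $10.60 + 65 @ $10.25 = $4,081.65
Jun 8, 283 sold [LIFO — newest first]: 283 @ $11.40 = $3,226.20
Total COGS = $4,081.65 + $3,226.20 = $7,307.85
Ending inventory: 111 @ $10.25 + 97 @ $11.40 = $2,243.55

COGS = $7,307.85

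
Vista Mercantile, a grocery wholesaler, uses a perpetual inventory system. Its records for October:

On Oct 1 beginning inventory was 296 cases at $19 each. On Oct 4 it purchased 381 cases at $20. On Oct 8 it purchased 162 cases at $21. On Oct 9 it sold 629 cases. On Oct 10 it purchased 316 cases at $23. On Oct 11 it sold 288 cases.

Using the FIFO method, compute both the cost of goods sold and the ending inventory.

COGS = $18,440; ending inventory = $5,474

Oct 9, 629 sold [FIFO — oldest first]: 296 @ $19 + 333 @ $20 = $12,284
Oct 11, 288 sold [FIFO — oldest first]: 48 @ $20 + 162 @ $21 + 78 @ $23 = $6,156
Total COGS = $12,284 + $6,156 = $18,440
Ending inventory: 238 @ $23 = $5,474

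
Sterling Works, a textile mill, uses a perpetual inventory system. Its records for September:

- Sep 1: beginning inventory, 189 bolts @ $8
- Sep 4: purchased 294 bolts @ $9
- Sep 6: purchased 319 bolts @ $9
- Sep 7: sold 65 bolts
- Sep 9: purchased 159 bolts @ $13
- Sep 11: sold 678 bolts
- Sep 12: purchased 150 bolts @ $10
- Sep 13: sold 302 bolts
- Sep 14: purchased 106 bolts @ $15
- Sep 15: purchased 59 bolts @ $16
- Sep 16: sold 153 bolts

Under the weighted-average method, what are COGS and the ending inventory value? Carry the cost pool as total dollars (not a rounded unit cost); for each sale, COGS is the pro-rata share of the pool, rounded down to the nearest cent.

After Sep 1: 189 on hand, pool $1,512.00 (≈ $8.0000 each)
After Sep 4: 483 on hand, pool $4,158.00 (≈ $8.6087 each)
After Sep 6: 802 on hand, pool $7,029.00 (≈ $8.7643 each)
Sep 7, sell 65: 65/802 × $7,029.00 → $569.68
After Sep 9: 896 on hand, pool $8,526.32 (≈ $9.5160 each)
Sep 11, sell 678: 678/896 × $8,526.32 → $6,451.83
After Sep 12: 368 on hand, pool $3,574.49 (≈ $9.7133 each)
Sep 13, sell 302: 302/368 × $3,574.49 → $2,933.41
After Sep 14: 172 on hand, pool $2,231.08 (≈ $12.9714 each)
After Sep 15: 231 on hand, pool $3,175.08 (≈ $13.7449 each)
Sep 16, sell 153: 153/231 × $3,175.08 → $2,102.97
Total COGS = $569.68 + $6,451.83 + $2,933.41 + $2,102.97 = $12,057.89
Ending inventory (cost pool remaining) = $1,072.11

COGS = $12,057.89; ending inventory = $1,072.11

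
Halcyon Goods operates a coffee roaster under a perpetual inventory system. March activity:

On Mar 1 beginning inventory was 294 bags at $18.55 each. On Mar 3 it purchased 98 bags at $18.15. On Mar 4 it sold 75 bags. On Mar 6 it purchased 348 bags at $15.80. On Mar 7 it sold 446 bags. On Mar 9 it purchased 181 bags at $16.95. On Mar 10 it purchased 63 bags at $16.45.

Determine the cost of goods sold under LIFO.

COGS = $8,668.35

Mar 4, 75 sold [LIFO — newest first]: 75 @ $18.15 = $1,361.25
Mar 7, 446 sold [LIFO — newest first]: 348 @ $15.80 + 23 @ $18.15 + 75 @ $18.55 = $7,307.10
Total COGS = $1,361.25 + $7,307.10 = $8,668.35
Ending inventory: 219 @ $18.55 + 181 @ $16.95 + 63 @ $16.45 = $8,166.75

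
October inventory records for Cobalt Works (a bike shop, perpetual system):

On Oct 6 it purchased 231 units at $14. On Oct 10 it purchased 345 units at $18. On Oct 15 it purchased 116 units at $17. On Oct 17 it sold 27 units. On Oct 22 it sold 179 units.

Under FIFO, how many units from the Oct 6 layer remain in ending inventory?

Oct 17, 27 sold [FIFO — oldest first]: 27 @ $14 = $378
Oct 22, 179 sold [FIFO — oldest first]: 179 @ $14 = $2,506
Total COGS = $378 + $2,506 = $2,884
Ending inventory: 25 @ $14 + 345 @ $18 + 116 @ $17 = $8,532

25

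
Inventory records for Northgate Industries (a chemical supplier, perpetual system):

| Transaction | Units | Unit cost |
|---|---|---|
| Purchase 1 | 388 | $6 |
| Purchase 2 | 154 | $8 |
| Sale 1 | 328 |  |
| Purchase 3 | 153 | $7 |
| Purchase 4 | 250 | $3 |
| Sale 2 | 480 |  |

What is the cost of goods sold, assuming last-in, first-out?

Sale 1 (328) [LIFO — newest first]: 154 @ $8 + 174 @ $6 = $2,276
Sale 2 (480) [LIFO — newest first]: 250 @ $3 + 153 @ $7 + 77 @ $6 = $2,283
Total COGS = $2,276 + $2,283 = $4,559
Ending inventory: 137 @ $6 = $822
Check: goods available $5,381 = COGS $4,559 + ending $822

COGS = $4,559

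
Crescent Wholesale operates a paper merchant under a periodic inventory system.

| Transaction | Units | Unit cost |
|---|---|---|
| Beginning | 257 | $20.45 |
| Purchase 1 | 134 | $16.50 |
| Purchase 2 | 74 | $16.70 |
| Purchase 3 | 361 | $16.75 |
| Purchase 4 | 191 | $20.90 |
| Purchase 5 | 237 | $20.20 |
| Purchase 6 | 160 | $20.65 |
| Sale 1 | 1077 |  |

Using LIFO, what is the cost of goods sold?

Sale 1 (1077) [LIFO — newest first]: 160 @ $20.65 + 237 @ $20.20 + 191 @ $20.90 + 361 @ $16.75 + 74 @ $16.70 + 54 @ $16.50 = $20,256.85
Ending inventory: 257 @ $20.45 + 80 @ $16.50 = $6,575.65
Check: goods available $26,832.50 = COGS $20,256.85 + ending $6,575.65

COGS = $20,256.85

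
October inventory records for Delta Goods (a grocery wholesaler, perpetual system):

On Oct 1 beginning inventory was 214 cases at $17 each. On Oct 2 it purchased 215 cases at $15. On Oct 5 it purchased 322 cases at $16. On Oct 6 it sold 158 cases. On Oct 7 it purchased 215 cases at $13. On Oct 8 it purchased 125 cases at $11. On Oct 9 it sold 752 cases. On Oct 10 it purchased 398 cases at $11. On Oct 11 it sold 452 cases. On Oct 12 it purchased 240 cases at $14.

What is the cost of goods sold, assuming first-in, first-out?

COGS = $19,166

Oct 6, 158 sold [FIFO — oldest first]: 158 @ $17 = $2,686
Oct 9, 752 sold [FIFO — oldest first]: 56 @ $17 + 215 @ $15 + 322 @ $16 + 159 @ $13 = $11,396
Oct 11, 452 sold [FIFO — oldest first]: 56 @ $13 + 125 @ $11 + 271 @ $11 = $5,084
Total COGS = $2,686 + $11,396 + $5,084 = $19,166
Ending inventory: 127 @ $11 + 240 @ $14 = $4,757
Check: goods available $23,923 = COGS $19,166 + ending $4,757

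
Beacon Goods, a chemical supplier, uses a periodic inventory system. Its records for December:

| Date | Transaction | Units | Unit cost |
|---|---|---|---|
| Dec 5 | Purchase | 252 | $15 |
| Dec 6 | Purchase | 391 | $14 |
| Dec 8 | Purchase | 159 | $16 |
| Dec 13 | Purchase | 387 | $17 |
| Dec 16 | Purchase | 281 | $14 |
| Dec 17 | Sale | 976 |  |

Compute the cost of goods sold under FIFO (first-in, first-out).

COGS = $14,756

Dec 17, 976 sold [FIFO — oldest first]: 252 @ $15 + 391 @ $14 + 159 @ $16 + 174 @ $17 = $14,756
Ending inventory: 213 @ $17 + 281 @ $14 = $7,555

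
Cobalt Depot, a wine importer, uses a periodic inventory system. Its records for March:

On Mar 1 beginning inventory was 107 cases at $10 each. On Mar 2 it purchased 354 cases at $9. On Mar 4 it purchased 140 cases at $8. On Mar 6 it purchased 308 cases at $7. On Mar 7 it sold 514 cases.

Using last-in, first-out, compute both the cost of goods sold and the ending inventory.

COGS = $3,870; ending inventory = $3,662

Mar 7, 514 sold [LIFO — newest first]: 308 @ $7 + 140 @ $8 + 66 @ $9 = $3,870
Ending inventory: 107 @ $10 + 288 @ $9 = $3,662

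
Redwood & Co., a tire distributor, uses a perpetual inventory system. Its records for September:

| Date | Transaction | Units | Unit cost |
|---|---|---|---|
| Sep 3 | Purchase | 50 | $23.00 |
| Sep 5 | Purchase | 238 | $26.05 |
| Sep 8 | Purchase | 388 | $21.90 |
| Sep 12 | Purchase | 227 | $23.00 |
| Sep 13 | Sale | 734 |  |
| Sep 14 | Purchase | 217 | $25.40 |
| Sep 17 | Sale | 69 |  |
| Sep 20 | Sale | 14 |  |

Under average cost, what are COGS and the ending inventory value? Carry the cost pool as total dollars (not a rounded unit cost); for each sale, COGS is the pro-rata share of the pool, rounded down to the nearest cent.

COGS = $19,158.13; ending inventory = $7,421.77

After Sep 3: 50 on hand, pool $1,150.00 (≈ $23.0000 each)
After Sep 5: 288 on hand, pool $7,349.90 (≈ $25.5205 each)
After Sep 8: 676 on hand, pool $15,847.10 (≈ $23.4425 each)
After Sep 12: 903 on hand, pool $21,068.10 (≈ $23.3312 each)
Sep 13, sell 734: 734/903 × $21,068.10 → $17,125.12
After Sep 14: 386 on hand, pool $9,454.78 (≈ $24.4942 each)
Sep 17, sell 69: 69/386 × $9,454.78 → $1,690.10
Sep 20, sell 14: 14/317 × $7,764.68 → $342.91
Total COGS = $17,125.12 + $1,690.10 + $342.91 = $19,158.13
Ending inventory (cost pool remaining) = $7,421.77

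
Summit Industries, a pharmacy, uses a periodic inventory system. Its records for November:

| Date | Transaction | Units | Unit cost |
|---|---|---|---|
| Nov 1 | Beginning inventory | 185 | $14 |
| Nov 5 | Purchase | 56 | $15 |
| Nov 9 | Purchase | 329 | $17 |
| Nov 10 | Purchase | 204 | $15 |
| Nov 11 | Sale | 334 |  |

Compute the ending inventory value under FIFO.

Nov 11, 334 sold [FIFO — oldest first]: 185 @ $14 + 56 @ $15 + 93 @ $17 = $5,011
Ending inventory: 236 @ $17 + 204 @ $15 = $7,072
Check: goods available $12,083 = COGS $5,011 + ending $7,072

Ending inventory = $7,072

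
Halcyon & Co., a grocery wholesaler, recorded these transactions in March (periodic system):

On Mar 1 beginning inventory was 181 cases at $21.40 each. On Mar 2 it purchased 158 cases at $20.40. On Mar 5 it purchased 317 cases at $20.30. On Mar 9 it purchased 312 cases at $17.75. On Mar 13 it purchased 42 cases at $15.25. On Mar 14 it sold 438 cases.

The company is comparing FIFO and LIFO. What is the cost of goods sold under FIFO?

FIFO COGS: 181 @ $21.40 + 158 @ $20.40 + 99 @ $20.30 = $9,106.30
LIFO COGS: 42 @ $15.25 + 312 @ $17.75 + 84 @ $20.30 = $7,883.70

COGS = $9,106.30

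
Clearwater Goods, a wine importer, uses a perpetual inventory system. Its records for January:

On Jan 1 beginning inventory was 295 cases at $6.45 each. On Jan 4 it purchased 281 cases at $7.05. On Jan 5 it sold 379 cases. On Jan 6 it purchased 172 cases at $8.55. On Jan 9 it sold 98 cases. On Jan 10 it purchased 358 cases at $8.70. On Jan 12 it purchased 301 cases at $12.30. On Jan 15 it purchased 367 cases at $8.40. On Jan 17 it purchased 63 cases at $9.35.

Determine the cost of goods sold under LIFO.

COGS = $3,451.05

Jan 5, 379 sold [LIFO — newest first]: 281 @ $7.05 + 98 @ $6.45 = $2,613.15
Jan 9, 98 sold [LIFO — newest first]: 98 @ $8.55 = $837.90
Total COGS = $2,613.15 + $837.90 = $3,451.05
Ending inventory: 197 @ $6.45 + 74 @ $8.55 + 358 @ $8.70 + 301 @ $12.30 + 367 @ $8.40 + 63 @ $9.35 = $12,392.10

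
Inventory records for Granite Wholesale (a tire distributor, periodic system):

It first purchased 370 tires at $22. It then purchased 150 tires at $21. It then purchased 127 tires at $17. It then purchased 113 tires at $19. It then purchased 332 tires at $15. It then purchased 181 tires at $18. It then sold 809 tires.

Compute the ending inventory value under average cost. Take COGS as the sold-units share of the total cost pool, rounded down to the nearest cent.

Ending inventory = $8,687.34

Sale 1, sell 809: 809/1273 × $23,834.00 → $15,146.66
Ending inventory (cost pool remaining) = $8,687.34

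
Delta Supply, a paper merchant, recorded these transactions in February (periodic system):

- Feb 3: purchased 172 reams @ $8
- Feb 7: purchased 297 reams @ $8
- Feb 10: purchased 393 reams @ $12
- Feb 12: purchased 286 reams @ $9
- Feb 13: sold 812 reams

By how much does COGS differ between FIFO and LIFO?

FIFO COGS: 172 @ $8 + 297 @ $8 + 343 @ $12 = $7,868
LIFO COGS: 286 @ $9 + 393 @ $12 + 133 @ $8 = $8,354
Difference = |$7,868 − $8,354| = $486

$486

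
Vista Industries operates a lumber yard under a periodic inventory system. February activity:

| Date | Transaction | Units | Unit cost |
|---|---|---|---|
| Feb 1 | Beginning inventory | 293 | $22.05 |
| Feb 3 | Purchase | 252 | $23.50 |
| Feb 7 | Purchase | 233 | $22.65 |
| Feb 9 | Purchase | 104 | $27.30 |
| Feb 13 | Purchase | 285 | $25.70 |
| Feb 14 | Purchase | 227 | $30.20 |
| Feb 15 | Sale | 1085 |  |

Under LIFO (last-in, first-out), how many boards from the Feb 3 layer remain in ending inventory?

Feb 15, 1085 sold [LIFO — newest first]: 227 @ $30.20 + 285 @ $25.70 + 104 @ $27.30 + 233 @ $22.65 + 236 @ $23.50 = $27,842.55
Ending inventory: 293 @ $22.05 + 16 @ $23.50 = $6,836.65
Check: goods available $34,679.20 = COGS $27,842.55 + ending $6,836.65

16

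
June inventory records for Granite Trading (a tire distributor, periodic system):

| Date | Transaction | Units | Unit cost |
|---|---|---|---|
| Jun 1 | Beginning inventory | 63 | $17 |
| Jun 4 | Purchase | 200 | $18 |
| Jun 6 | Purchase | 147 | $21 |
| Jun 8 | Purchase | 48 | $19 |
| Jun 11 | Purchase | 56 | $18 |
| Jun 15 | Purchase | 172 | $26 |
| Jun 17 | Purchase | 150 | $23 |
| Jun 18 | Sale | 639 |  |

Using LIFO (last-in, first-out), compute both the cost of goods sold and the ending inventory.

Jun 18, 639 sold [LIFO — newest first]: 150 @ $23 + 172 @ $26 + 56 @ $18 + 48 @ $19 + 147 @ $21 + 66 @ $18 = $14,117
Ending inventory: 63 @ $17 + 134 @ $18 = $3,483
Check: goods available $17,600 = COGS $14,117 + ending $3,483

COGS = $14,117; ending inventory = $3,483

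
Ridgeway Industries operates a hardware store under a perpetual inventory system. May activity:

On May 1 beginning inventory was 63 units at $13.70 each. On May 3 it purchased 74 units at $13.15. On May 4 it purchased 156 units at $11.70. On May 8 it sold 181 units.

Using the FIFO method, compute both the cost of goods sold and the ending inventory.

May 8, 181 sold [FIFO — oldest first]: 63 @ $13.70 + 74 @ $13.15 + 44 @ $11.70 = $2,351.00
Ending inventory: 112 @ $11.70 = $1,310.40

COGS = $2,351.00; ending inventory = $1,310.40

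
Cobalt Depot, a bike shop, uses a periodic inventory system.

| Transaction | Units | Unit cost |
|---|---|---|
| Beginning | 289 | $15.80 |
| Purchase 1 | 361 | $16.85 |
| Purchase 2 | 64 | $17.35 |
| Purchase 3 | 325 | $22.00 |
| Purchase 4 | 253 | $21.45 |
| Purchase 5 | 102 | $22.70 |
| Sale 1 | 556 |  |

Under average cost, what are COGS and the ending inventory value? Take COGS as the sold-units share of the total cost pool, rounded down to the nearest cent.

COGS = $10,630.08; ending inventory = $16,021.62

Sale 1, sell 556: 556/1394 × $26,651.70 → $10,630.08
Ending inventory (cost pool remaining) = $16,021.62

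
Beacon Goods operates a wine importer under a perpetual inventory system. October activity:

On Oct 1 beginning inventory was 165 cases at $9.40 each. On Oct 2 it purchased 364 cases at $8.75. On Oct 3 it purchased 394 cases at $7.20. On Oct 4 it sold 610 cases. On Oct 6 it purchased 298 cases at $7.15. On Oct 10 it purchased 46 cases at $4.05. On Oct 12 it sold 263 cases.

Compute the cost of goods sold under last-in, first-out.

COGS = $6,464.65

Oct 4, 610 sold [LIFO — newest first]: 394 @ $7.20 + 216 @ $8.75 = $4,726.80
Oct 12, 263 sold [LIFO — newest first]: 46 @ $4.05 + 217 @ $7.15 = $1,737.85
Total COGS = $4,726.80 + $1,737.85 = $6,464.65
Ending inventory: 165 @ $9.40 + 148 @ $8.75 + 81 @ $7.15 = $3,425.15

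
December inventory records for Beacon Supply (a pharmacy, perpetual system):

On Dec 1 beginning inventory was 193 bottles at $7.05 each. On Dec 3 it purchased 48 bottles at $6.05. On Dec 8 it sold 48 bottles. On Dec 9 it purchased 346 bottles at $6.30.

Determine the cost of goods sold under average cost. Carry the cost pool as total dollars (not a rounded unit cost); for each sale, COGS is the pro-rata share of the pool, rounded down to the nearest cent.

After Dec 1: 193 on hand, pool $1,360.65 (≈ $7.0500 each)
After Dec 3: 241 on hand, pool $1,651.05 (≈ $6.8508 each)
Dec 8, sell 48: 48/241 × $1,651.05 → $328.83
After Dec 9: 539 on hand, pool $3,502.02 (≈ $6.4973 each)
Ending inventory (cost pool remaining) = $3,502.02
Check: goods available $3,830.85 = COGS $328.83 + ending $3,502.02

COGS = $328.83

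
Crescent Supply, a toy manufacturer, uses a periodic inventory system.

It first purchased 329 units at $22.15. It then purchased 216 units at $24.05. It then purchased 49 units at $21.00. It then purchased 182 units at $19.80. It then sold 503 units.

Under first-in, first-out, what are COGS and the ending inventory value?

COGS = $11,472.05; ending inventory = $5,642.70

Sale 1 (503) [FIFO — oldest first]: 329 @ $22.15 + 174 @ $24.05 = $11,472.05
Ending inventory: 42 @ $24.05 + 49 @ $21.00 + 182 @ $19.80 = $5,642.70
Check: goods available $17,114.75 = COGS $11,472.05 + ending $5,642.70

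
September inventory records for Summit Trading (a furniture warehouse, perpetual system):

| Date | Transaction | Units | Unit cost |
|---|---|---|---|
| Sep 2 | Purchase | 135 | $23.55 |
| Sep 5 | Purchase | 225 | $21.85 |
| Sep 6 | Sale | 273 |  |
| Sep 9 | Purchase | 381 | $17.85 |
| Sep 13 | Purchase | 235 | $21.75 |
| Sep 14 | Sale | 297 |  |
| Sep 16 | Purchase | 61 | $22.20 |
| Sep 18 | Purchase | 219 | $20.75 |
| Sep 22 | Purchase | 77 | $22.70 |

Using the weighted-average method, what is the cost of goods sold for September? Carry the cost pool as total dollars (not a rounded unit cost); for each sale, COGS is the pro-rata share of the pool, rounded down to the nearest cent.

COGS = $11,998.18

After Sep 2: 135 on hand, pool $3,179.25 (≈ $23.5500 each)
After Sep 5: 360 on hand, pool $8,095.50 (≈ $22.4875 each)
Sep 6, sell 273: 273/360 × $8,095.50 → $6,139.08
After Sep 9: 468 on hand, pool $8,757.27 (≈ $18.7121 each)
After Sep 13: 703 on hand, pool $13,868.52 (≈ $19.7276 each)
Sep 14, sell 297: 297/703 × $13,868.52 → $5,859.10
After Sep 16: 467 on hand, pool $9,363.62 (≈ $20.0506 each)
After Sep 18: 686 on hand, pool $13,907.87 (≈ $20.2739 each)
After Sep 22: 763 on hand, pool $15,655.77 (≈ $20.5187 each)
Total COGS = $6,139.08 + $5,859.10 = $11,998.18
Ending inventory (cost pool remaining) = $15,655.77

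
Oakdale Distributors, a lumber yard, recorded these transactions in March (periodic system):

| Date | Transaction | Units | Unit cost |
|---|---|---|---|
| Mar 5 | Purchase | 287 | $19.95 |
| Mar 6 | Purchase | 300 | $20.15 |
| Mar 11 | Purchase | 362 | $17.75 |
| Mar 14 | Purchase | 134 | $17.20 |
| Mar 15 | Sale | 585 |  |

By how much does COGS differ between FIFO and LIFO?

FIFO COGS: 287 @ $19.95 + 298 @ $20.15 = $11,730.35
LIFO COGS: 134 @ $17.20 + 362 @ $17.75 + 89 @ $20.15 = $10,523.65
Difference = |$11,730.35 − $10,523.65| = $1,206.70

$1,206.70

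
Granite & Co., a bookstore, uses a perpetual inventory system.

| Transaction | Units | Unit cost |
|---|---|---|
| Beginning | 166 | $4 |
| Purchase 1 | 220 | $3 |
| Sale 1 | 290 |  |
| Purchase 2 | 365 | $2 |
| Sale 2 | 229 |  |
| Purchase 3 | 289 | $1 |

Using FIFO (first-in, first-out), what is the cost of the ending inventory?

Sale 1 (290) [FIFO — oldest first]: 166 @ $4 + 124 @ $3 = $1,036
Sale 2 (229) [FIFO — oldest first]: 96 @ $3 + 133 @ $2 = $554
Total COGS = $1,036 + $554 = $1,590
Ending inventory: 232 @ $2 + 289 @ $1 = $753

Ending inventory = $753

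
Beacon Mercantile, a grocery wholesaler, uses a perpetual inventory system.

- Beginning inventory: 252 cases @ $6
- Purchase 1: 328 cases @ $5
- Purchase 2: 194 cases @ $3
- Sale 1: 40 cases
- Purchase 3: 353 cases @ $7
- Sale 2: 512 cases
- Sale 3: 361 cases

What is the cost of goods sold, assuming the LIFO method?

Sale 1 (40) [LIFO — newest first]: 40 @ $3 = $120
Sale 2 (512) [LIFO — newest first]: 353 @ $7 + 154 @ $3 + 5 @ $5 = $2,958
Sale 3 (361) [LIFO — newest first]: 323 @ $5 + 38 @ $6 = $1,843
Total COGS = $120 + $2,958 + $1,843 = $4,921
Ending inventory: 214 @ $6 = $1,284

COGS = $4,921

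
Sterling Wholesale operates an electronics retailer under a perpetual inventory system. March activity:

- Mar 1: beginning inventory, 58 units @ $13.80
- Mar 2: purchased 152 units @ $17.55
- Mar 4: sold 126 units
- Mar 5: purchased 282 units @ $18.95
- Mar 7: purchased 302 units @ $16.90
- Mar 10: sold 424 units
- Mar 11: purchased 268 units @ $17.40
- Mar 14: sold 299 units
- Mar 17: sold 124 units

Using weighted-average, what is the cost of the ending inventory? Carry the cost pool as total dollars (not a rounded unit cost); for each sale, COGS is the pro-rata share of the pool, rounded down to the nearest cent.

After Mar 1: 58 on hand, pool $800.40 (≈ $13.8000 each)
After Mar 2: 210 on hand, pool $3,468.00 (≈ $16.5143 each)
Mar 4, sell 126: 126/210 × $3,468.00 → $2,080.80
After Mar 5: 366 on hand, pool $6,731.10 (≈ $18.3910 each)
After Mar 7: 668 on hand, pool $11,834.90 (≈ $17.7169 each)
Mar 10, sell 424: 424/668 × $11,834.90 → $7,511.97
After Mar 11: 512 on hand, pool $8,986.13 (≈ $17.5510 each)
Mar 14, sell 299: 299/512 × $8,986.13 → $5,247.75
Mar 17, sell 124: 124/213 × $3,738.38 → $2,176.33
Total COGS = $2,080.80 + $7,511.97 + $5,247.75 + $2,176.33 = $17,016.85
Ending inventory (cost pool remaining) = $1,562.05
Check: goods available $18,578.90 = COGS $17,016.85 + ending $1,562.05

Ending inventory = $1,562.05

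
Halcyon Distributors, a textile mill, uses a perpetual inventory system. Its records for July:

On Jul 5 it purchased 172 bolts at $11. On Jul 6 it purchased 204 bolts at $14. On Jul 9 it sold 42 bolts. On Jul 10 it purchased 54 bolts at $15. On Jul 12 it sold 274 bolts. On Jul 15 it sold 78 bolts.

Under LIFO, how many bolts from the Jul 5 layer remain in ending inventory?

36

Jul 9, 42 sold [LIFO — newest first]: 42 @ $14 = $588
Jul 12, 274 sold [LIFO — newest first]: 54 @ $15 + 162 @ $14 + 58 @ $11 = $3,716
Jul 15, 78 sold [LIFO — newest first]: 78 @ $11 = $858
Total COGS = $588 + $3,716 + $858 = $5,162
Ending inventory: 36 @ $11 = $396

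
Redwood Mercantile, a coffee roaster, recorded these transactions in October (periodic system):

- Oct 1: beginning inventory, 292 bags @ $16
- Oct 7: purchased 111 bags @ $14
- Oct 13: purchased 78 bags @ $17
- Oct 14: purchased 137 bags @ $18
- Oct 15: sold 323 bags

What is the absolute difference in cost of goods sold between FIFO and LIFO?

$198

FIFO COGS: 292 @ $16 + 31 @ $14 = $5,106
LIFO COGS: 137 @ $18 + 78 @ $17 + 108 @ $14 = $5,304
Difference = |$5,106 − $5,304| = $198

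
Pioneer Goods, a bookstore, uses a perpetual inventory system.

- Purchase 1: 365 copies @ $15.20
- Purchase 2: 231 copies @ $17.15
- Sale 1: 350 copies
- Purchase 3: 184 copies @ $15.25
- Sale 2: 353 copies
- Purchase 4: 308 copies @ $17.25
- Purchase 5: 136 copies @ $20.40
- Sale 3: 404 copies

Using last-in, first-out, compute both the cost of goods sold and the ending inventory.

Sale 1 (350) [LIFO — newest first]: 231 @ $17.15 + 119 @ $15.20 = $5,770.45
Sale 2 (353) [LIFO — newest first]: 184 @ $15.25 + 169 @ $15.20 = $5,374.80
Sale 3 (404) [LIFO — newest first]: 136 @ $20.40 + 268 @ $17.25 = $7,397.40
Total COGS = $5,770.45 + $5,374.80 + $7,397.40 = $18,542.65
Ending inventory: 77 @ $15.20 + 40 @ $17.25 = $1,860.40
Check: goods available $20,403.05 = COGS $18,542.65 + ending $1,860.40

COGS = $18,542.65; ending inventory = $1,860.40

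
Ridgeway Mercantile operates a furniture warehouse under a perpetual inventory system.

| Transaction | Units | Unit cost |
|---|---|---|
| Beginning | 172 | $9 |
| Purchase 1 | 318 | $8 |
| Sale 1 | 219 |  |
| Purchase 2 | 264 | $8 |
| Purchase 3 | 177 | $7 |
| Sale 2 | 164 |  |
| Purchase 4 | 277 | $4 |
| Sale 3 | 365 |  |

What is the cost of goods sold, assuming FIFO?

COGS = $6,156

Sale 1 (219) [FIFO — oldest first]: 172 @ $9 + 47 @ $8 = $1,924
Sale 2 (164) [FIFO — oldest first]: 164 @ $8 = $1,312
Sale 3 (365) [FIFO — oldest first]: 107 @ $8 + 258 @ $8 = $2,920
Total COGS = $1,924 + $1,312 + $2,920 = $6,156
Ending inventory: 6 @ $8 + 177 @ $7 + 277 @ $4 = $2,395
Check: goods available $8,551 = COGS $6,156 + ending $2,395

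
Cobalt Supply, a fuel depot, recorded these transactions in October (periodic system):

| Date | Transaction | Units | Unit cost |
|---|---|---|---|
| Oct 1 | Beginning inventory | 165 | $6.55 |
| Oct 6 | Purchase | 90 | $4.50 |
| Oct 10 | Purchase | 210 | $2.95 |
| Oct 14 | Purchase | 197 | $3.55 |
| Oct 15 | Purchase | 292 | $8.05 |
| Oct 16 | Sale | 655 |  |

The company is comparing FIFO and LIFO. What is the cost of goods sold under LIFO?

FIFO COGS: 165 @ $6.55 + 90 @ $4.50 + 210 @ $2.95 + 190 @ $3.55 = $2,779.75
LIFO COGS: 292 @ $8.05 + 197 @ $3.55 + 166 @ $2.95 = $3,539.65

COGS = $3,539.65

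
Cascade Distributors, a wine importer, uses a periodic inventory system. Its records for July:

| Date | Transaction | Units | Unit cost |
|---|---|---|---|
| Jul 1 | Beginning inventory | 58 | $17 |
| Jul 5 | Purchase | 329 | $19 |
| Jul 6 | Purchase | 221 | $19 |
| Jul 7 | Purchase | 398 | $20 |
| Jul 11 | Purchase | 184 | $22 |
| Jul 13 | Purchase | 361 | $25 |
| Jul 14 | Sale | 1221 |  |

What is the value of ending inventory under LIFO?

Ending inventory = $6,154

Jul 14, 1221 sold [LIFO — newest first]: 361 @ $25 + 184 @ $22 + 398 @ $20 + 221 @ $19 + 57 @ $19 = $26,315
Ending inventory: 58 @ $17 + 272 @ $19 = $6,154
Check: goods available $32,469 = COGS $26,315 + ending $6,154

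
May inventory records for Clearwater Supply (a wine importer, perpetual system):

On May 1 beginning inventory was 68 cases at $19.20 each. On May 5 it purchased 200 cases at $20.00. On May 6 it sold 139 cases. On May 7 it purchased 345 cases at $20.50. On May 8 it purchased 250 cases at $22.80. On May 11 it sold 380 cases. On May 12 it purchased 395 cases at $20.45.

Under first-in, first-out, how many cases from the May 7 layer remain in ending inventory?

May 6, 139 sold [FIFO — oldest first]: 68 @ $19.20 + 71 @ $20.00 = $2,725.60
May 11, 380 sold [FIFO — oldest first]: 129 @ $20.00 + 251 @ $20.50 = $7,725.50
Total COGS = $2,725.60 + $7,725.50 = $10,451.10
Ending inventory: 94 @ $20.50 + 250 @ $22.80 + 395 @ $20.45 = $15,704.75
Check: goods available $26,155.85 = COGS $10,451.10 + ending $15,704.75

94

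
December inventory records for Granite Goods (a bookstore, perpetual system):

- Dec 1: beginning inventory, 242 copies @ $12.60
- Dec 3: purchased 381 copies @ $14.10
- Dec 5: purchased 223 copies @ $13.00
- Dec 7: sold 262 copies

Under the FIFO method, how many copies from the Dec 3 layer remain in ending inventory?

361

Dec 7, 262 sold [FIFO — oldest first]: 242 @ $12.60 + 20 @ $14.10 = $3,331.20
Ending inventory: 361 @ $14.10 + 223 @ $13.00 = $7,989.10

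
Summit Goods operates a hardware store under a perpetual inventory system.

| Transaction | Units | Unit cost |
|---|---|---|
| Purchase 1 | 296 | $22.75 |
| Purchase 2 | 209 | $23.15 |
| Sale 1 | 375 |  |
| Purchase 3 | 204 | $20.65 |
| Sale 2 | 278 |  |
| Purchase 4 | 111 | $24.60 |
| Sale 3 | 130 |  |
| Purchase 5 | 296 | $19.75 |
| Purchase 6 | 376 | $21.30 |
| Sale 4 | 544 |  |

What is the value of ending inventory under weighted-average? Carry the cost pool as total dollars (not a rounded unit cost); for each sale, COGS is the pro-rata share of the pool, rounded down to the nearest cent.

After Purchase 1: 296 on hand, pool $6,734.00 (≈ $22.7500 each)
After Purchase 2: 505 on hand, pool $11,572.35 (≈ $22.9155 each)
Sale 1, sell 375: 375/505 × $11,572.35 → $8,593.32
After Purchase 3: 334 on hand, pool $7,191.63 (≈ $21.5318 each)
Sale 2, sell 278: 278/334 × $7,191.63 → $5,985.84
After Purchase 4: 167 on hand, pool $3,936.39 (≈ $23.5712 each)
Sale 3, sell 130: 130/167 × $3,936.39 → $3,064.25
After Purchase 5: 333 on hand, pool $6,718.14 (≈ $20.1746 each)
After Purchase 6: 709 on hand, pool $14,726.94 (≈ $20.7714 each)
Sale 4, sell 544: 544/709 × $14,726.94 → $11,299.65
Total COGS = $8,593.32 + $5,985.84 + $3,064.25 + $11,299.65 = $28,943.06
Ending inventory (cost pool remaining) = $3,427.29

Ending inventory = $3,427.29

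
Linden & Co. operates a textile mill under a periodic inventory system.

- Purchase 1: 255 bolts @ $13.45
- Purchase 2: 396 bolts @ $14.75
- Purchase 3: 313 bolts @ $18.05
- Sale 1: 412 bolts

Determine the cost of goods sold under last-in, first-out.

Sale 1 (412) [LIFO — newest first]: 313 @ $18.05 + 99 @ $14.75 = $7,109.90
Ending inventory: 255 @ $13.45 + 297 @ $14.75 = $7,810.50

COGS = $7,109.90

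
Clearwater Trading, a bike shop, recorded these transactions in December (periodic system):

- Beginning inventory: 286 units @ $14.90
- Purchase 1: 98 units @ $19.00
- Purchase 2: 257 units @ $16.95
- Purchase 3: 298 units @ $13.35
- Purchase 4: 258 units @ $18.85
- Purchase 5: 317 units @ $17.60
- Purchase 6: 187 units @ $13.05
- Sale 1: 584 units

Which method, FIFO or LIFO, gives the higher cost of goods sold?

FIFO COGS: 286 @ $14.90 + 98 @ $19.00 + 200 @ $16.95 = $9,513.40
LIFO COGS: 187 @ $13.05 + 317 @ $17.60 + 80 @ $18.85 = $9,527.55

LIFO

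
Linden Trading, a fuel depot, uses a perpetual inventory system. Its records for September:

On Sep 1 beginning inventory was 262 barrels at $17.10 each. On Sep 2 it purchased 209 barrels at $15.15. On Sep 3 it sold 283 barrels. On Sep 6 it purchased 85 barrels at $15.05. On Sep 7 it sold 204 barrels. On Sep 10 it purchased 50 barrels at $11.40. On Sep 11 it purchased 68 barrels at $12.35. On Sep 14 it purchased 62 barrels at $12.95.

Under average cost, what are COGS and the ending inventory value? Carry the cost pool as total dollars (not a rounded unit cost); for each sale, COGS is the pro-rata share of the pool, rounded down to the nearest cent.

COGS = $7,831.05; ending inventory = $3,307.45

After Sep 1: 262 on hand, pool $4,480.20 (≈ $17.1000 each)
After Sep 2: 471 on hand, pool $7,646.55 (≈ $16.2347 each)
Sep 3, sell 283: 283/471 × $7,646.55 → $4,594.42
After Sep 6: 273 on hand, pool $4,331.38 (≈ $15.8659 each)
Sep 7, sell 204: 204/273 × $4,331.38 → $3,236.63
After Sep 10: 119 on hand, pool $1,664.75 (≈ $13.9895 each)
After Sep 11: 187 on hand, pool $2,504.55 (≈ $13.3933 each)
After Sep 14: 249 on hand, pool $3,307.45 (≈ $13.2829 each)
Total COGS = $4,594.42 + $3,236.63 = $7,831.05
Ending inventory (cost pool remaining) = $3,307.45
Check: goods available $11,138.50 = COGS $7,831.05 + ending $3,307.45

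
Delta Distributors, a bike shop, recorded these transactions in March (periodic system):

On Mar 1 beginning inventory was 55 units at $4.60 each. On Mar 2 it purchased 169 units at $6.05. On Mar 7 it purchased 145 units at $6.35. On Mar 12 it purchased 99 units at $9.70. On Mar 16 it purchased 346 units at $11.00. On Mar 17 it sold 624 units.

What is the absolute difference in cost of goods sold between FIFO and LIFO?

FIFO COGS: 55 @ $4.60 + 169 @ $6.05 + 145 @ $6.35 + 99 @ $9.70 + 156 @ $11.00 = $4,872.50
LIFO COGS: 346 @ $11.00 + 99 @ $9.70 + 145 @ $6.35 + 34 @ $6.05 = $5,892.75
Difference = |$4,872.50 − $5,892.75| = $1,020.25

$1,020.25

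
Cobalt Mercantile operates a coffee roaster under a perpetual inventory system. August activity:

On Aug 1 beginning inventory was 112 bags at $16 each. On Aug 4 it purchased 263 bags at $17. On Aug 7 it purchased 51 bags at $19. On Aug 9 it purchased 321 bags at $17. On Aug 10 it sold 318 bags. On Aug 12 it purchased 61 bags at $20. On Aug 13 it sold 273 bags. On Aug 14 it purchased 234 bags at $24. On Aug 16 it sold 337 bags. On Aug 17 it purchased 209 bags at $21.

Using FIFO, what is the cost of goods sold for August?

Aug 10, 318 sold [FIFO — oldest first]: 112 @ $16 + 206 @ $17 = $5,294
Aug 13, 273 sold [FIFO — oldest first]: 57 @ $17 + 51 @ $19 + 165 @ $17 = $4,743
Aug 16, 337 sold [FIFO — oldest first]: 156 @ $17 + 61 @ $20 + 120 @ $24 = $6,752
Total COGS = $5,294 + $4,743 + $6,752 = $16,789
Ending inventory: 114 @ $24 + 209 @ $21 = $7,125
Check: goods available $23,914 = COGS $16,789 + ending $7,125

COGS = $16,789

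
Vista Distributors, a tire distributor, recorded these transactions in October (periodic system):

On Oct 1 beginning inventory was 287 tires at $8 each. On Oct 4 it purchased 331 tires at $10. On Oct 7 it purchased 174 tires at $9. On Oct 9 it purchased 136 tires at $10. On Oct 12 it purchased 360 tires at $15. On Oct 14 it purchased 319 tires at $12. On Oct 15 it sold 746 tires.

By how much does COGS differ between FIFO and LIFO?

$3,140

FIFO COGS: 287 @ $8 + 331 @ $10 + 128 @ $9 = $6,758
LIFO COGS: 319 @ $12 + 360 @ $15 + 67 @ $10 = $9,898
Difference = |$6,758 − $9,898| = $3,140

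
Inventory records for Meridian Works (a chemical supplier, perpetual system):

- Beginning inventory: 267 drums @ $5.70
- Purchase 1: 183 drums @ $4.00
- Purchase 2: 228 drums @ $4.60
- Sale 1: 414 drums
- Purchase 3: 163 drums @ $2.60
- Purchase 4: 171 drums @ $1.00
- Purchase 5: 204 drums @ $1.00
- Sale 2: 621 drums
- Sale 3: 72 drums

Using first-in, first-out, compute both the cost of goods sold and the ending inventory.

COGS = $3,992.50; ending inventory = $109.00

Sale 1 (414) [FIFO — oldest first]: 267 @ $5.70 + 147 @ $4.00 = $2,109.90
Sale 2 (621) [FIFO — oldest first]: 36 @ $4.00 + 228 @ $4.60 + 163 @ $2.60 + 171 @ $1.00 + 23 @ $1.00 = $1,810.60
Sale 3 (72) [FIFO — oldest first]: 72 @ $1.00 = $72.00
Total COGS = $2,109.90 + $1,810.60 + $72.00 = $3,992.50
Ending inventory: 109 @ $1.00 = $109.00
Check: goods available $4,101.50 = COGS $3,992.50 + ending $109.00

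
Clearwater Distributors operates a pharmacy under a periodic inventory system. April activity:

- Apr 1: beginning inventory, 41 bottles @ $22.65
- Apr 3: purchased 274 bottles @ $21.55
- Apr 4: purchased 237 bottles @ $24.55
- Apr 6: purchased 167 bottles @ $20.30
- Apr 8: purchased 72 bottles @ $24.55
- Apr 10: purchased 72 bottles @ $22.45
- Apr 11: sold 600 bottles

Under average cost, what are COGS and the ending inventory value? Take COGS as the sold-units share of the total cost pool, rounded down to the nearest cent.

COGS = $13,505.77; ending inventory = $5,920.03

Apr 11, sell 600: 600/863 × $19,425.80 → $13,505.77
Ending inventory (cost pool remaining) = $5,920.03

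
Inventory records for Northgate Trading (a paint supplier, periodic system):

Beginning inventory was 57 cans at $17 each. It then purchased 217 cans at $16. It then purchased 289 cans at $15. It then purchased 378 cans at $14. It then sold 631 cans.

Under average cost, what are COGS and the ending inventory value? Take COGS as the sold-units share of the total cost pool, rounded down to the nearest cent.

COGS = $9,433.48; ending inventory = $4,634.52

Sale 1, sell 631: 631/941 × $14,068.00 → $9,433.48
Ending inventory (cost pool remaining) = $4,634.52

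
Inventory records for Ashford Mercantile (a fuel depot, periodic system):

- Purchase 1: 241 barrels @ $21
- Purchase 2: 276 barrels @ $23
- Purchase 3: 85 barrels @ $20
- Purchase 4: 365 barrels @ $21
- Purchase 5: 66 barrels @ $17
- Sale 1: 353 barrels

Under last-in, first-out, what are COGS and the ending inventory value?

Sale 1 (353) [LIFO — newest first]: 66 @ $17 + 287 @ $21 = $7,149
Ending inventory: 241 @ $21 + 276 @ $23 + 85 @ $20 + 78 @ $21 = $14,747

COGS = $7,149; ending inventory = $14,747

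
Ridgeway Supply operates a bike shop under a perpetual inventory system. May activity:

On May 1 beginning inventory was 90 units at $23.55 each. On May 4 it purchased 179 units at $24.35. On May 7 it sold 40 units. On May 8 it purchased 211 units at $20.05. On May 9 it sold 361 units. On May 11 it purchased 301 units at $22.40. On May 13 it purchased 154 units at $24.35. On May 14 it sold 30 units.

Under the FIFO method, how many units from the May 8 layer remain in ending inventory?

May 7, 40 sold [FIFO — oldest first]: 40 @ $23.55 = $942.00
May 9, 361 sold [FIFO — oldest first]: 50 @ $23.55 + 179 @ $24.35 + 132 @ $20.05 = $8,182.75
May 14, 30 sold [FIFO — oldest first]: 30 @ $20.05 = $601.50
Total COGS = $942.00 + $8,182.75 + $601.50 = $9,726.25
Ending inventory: 49 @ $20.05 + 301 @ $22.40 + 154 @ $24.35 = $11,474.75

49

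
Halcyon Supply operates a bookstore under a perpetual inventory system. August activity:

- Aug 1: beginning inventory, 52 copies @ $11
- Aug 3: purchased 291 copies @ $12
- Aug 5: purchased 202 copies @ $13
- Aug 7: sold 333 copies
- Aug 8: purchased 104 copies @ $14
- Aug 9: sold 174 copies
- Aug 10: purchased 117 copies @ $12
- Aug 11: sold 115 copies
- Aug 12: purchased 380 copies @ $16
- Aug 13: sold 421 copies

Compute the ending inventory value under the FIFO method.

Aug 7, 333 sold [FIFO — oldest first]: 52 @ $11 + 281 @ $12 = $3,944
Aug 9, 174 sold [FIFO — oldest first]: 10 @ $12 + 164 @ $13 = $2,252
Aug 11, 115 sold [FIFO — oldest first]: 38 @ $13 + 77 @ $14 = $1,572
Aug 13, 421 sold [FIFO — oldest first]: 27 @ $14 + 117 @ $12 + 277 @ $16 = $6,214
Total COGS = $3,944 + $2,252 + $1,572 + $6,214 = $13,982
Ending inventory: 103 @ $16 = $1,648
Check: goods available $15,630 = COGS $13,982 + ending $1,648

Ending inventory = $1,648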